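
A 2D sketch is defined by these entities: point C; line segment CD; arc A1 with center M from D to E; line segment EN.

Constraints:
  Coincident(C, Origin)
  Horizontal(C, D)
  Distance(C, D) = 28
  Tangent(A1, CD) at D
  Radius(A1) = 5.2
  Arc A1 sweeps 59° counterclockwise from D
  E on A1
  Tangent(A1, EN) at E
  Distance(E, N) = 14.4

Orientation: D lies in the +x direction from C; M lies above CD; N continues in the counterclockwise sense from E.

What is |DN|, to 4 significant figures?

19.03

C is at the origin; C and D share the same y with |CD| = 28.0 and D on the +x side, so D = (28.00, 0.000). Since A1 is tangent to CD there, MD ⟂ CD, so M = D + (0, 5.2) = (28.00, 5.200). On A1, D sits at bearing -90° from M; a 59° counterclockwise sweep puts E at bearing -31°, so E = M + 5.2·(cos -31°, sin -31°) = (32.46, 2.522). Since A1 is tangent to EN there, ME ⟂ EN, so EN runs along (−sin -31°, cos -31°); with |EN| = 14.4, N = (39.87, 14.87). Then |DN| = |N − D| = 19.03.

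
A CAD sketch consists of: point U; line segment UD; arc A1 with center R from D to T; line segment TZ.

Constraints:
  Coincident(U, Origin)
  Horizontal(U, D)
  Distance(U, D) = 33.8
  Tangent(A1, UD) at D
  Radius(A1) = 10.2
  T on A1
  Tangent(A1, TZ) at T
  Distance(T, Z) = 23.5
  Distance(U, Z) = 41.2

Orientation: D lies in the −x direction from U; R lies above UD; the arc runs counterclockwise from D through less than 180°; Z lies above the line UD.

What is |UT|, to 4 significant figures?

25.72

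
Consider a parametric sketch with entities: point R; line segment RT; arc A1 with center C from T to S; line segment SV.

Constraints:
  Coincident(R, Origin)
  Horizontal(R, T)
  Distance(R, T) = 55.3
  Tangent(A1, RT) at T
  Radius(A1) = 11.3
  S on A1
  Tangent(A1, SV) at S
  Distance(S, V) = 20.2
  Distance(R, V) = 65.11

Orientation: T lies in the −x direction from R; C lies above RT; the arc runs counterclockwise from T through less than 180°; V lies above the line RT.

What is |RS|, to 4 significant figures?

48.43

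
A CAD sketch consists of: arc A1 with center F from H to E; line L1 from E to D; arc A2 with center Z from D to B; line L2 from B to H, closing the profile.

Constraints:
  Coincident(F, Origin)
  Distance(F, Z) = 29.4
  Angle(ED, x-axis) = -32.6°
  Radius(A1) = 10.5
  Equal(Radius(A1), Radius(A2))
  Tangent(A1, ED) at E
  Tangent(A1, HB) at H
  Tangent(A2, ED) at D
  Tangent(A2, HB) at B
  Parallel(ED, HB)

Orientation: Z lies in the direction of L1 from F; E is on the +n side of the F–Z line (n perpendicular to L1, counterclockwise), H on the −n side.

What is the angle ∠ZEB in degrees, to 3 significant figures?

15.9°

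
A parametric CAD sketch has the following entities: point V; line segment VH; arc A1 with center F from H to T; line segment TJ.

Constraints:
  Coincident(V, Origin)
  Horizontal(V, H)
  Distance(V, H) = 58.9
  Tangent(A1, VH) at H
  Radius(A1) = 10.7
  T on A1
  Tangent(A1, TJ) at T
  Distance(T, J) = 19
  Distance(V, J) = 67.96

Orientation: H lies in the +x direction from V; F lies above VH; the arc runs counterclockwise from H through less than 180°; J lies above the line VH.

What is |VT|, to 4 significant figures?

70.17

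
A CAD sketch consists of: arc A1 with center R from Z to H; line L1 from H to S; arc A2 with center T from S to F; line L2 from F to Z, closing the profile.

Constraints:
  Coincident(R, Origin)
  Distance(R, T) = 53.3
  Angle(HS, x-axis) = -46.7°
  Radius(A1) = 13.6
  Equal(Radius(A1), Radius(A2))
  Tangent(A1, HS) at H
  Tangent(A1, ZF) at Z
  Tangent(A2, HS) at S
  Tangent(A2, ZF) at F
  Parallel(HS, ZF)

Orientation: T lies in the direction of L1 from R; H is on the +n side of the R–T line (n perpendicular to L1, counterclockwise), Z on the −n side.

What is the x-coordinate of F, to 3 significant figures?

26.7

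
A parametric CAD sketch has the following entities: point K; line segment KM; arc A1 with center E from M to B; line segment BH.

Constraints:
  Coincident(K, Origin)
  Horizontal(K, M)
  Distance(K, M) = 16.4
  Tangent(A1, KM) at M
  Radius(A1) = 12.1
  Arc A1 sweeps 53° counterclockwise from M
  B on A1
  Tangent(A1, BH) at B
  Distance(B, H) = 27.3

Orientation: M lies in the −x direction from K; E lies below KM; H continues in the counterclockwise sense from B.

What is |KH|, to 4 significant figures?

50.14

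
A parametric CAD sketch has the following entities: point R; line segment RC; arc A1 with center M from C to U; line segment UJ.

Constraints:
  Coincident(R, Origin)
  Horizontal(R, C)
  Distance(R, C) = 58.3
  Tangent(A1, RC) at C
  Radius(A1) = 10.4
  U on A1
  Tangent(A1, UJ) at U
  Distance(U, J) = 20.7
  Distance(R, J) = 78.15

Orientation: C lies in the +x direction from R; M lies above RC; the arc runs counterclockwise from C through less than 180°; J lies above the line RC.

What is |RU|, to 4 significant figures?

68.97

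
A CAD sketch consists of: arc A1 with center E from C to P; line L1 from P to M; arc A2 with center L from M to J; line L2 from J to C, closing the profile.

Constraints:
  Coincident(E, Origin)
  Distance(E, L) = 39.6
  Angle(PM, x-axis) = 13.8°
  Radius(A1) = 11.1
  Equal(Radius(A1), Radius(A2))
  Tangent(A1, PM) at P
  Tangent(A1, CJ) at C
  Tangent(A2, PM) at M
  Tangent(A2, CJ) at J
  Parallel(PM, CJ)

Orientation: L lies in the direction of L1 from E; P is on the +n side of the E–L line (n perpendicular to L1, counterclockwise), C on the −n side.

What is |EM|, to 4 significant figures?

41.13

The slot axis is L1's direction at 13.8°, so u = (cos 13.8°, sin 13.8°) = (0.9711, 0.2385) and n = (−sin 13.8°, cos 13.8°) = (-0.2385, 0.9711). E is at the origin and L lies 39.6 along u from E, so L = 39.6·u = (38.46, 9.446). Tangency of A1 to both parallel lines with radius 11.1 puts P and C at E ± 11.1·n: P = (-2.648, 10.78), C = (2.648, -10.78). Equal radii place M and J the same way about L: M = L + 11.1·n = (35.81, 20.23), J = L − 11.1·n = (41.10, -1.334). Then |EM| = |M − E| = 41.13.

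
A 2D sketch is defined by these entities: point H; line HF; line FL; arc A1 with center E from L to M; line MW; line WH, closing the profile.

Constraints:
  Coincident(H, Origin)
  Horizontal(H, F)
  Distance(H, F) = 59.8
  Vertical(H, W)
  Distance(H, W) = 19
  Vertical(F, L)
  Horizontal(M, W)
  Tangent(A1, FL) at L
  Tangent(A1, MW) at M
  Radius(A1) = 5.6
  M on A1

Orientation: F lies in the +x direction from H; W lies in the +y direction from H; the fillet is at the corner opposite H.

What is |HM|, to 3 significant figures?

57.4

H is at the origin; HF is horizontal with |HF| = 59.8 and F on the +x side, so F = (59.8, 0.00). H and W share the same x with |HW| = 19.0 and W on the +y side, so W = (0.00, 19.0). The virtual corner opposite H is at (59.8, 19.0). A1 meets FL tangentially, so EL is at right angles to FL and since A1 is tangent to MW there, EM ⟂ MW, with radius 5.6, so the center E sits 5.6 in from both sides at E = (54.2, 13.4). That places the tangent points at L = (59.8, 13.4) on FL and M = (54.2, 19.0) on MW. Then |HM| = |M − H| = 57.4.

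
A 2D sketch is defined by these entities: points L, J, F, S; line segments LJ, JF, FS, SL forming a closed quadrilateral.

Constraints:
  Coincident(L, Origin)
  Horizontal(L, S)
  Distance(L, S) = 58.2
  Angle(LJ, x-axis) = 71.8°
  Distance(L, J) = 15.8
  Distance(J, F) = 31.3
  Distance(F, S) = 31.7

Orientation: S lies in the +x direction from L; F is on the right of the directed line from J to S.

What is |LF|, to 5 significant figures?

28.130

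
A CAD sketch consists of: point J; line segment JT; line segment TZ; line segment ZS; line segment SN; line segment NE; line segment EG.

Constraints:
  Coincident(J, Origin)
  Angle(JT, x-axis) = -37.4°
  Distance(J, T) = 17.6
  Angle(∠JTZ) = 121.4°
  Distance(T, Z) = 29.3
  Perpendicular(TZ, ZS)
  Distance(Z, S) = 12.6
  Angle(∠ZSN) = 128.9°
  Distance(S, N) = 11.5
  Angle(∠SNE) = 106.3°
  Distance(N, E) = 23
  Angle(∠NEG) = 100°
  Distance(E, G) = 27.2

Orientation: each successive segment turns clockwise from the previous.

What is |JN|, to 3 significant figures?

29.9

TZ is perpendicular to ZS, so ZS runs at 174°; with |ZS| = 12.6, S = (-1.61, -38.5). ∠ZSN = 128.9° gives SN at 123° from the x-axis; with |SN| = 11.5, N = (-7.86, -28.9). Then |JN| = |N − J| = 29.9.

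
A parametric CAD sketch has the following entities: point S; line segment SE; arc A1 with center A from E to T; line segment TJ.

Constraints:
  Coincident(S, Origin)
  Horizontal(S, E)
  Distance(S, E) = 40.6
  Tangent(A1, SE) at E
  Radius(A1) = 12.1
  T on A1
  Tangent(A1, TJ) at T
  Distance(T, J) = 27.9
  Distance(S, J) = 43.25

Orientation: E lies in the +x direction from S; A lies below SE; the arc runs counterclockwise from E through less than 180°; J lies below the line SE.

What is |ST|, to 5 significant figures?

30.310

S is at the origin; SE is horizontal with |SE| = 40.6 and E on the +x side, so E = (40.600, 0.0000). A1 meets SE tangentially, so AE is at right angles to SE, so A = E + (0, -12.1) = (40.600, -12.100). Since AT ⟂ TJ (tangency), |AJ| = √(12.1² + 27.9²) = 30.411 regardless of where T sits on A1. So J lies on both circle(S, 43.25) and circle(A, 30.411); the below-SE intersection is J = (22.796, -36.755). T is the foot of the tangent from J: T = (28.782, -9.5041).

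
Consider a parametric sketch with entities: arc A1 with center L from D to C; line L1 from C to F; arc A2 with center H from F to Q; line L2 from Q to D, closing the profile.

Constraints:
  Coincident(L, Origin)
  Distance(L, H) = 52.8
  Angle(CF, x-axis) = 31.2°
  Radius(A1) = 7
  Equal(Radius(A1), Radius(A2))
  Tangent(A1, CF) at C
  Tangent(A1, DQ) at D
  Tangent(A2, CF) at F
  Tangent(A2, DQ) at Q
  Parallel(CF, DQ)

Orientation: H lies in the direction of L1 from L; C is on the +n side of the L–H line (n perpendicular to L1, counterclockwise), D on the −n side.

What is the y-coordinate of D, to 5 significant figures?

-5.9875

The slot axis is L1's direction at 31.2°, so u = (cos 31.2°, sin 31.2°) = (0.85536, 0.51803) and n = (−sin 31.2°, cos 31.2°) = (-0.51803, 0.85536). L is at the origin and H lies 52.8 along u from L, so H = 52.8·u = (45.163, 27.352). Tangency of A1 to both parallel lines with radius 7.0 puts C and D at L ± 7.0·n: C = (-3.6262, 5.9875), D = (3.6262, -5.9875). So D.y = -5.9875.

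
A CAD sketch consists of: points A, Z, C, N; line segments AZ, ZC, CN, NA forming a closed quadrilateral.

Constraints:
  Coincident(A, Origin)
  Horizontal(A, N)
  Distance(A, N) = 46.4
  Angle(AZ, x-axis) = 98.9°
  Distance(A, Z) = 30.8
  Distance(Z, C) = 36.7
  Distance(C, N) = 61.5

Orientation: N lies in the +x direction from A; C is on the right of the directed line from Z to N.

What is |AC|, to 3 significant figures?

15.7

A is at the origin; A and N share the same y with |AN| = 46.4 and N in +x, so N = (46.4, 0). AZ runs at 98.9° with |AZ| = 30.8, so Z = (-4.77, 30.4). C is determined by |ZC| = 36.7 and |CN| = 61.5 together: it lies at the intersection of circle(Z, 36.7) and circle(N, 61.5). With |ZN| = 59.5, the foot of the radical line on ZN is 9.31 from Z and the perpendicular offset is √(36.7² − 9.31²) = 35.5. Taking the right-of-ZN solution: C = (-14.9, -4.84).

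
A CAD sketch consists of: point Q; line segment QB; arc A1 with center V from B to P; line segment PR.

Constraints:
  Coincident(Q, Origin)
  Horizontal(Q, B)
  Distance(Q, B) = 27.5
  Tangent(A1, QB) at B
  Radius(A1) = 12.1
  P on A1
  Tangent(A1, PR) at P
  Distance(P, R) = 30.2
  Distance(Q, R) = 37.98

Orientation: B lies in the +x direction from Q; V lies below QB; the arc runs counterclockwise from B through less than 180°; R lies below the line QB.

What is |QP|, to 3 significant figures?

18.1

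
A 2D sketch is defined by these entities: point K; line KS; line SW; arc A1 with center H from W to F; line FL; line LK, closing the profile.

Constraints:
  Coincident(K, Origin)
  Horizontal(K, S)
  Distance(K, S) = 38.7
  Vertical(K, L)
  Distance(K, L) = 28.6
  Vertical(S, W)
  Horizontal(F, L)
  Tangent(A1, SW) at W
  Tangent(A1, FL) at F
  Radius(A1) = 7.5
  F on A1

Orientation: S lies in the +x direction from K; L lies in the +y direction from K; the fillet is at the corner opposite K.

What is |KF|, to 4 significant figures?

42.32

K is at the origin; K and S share the same y with |KS| = 38.7 and S on the +x side, so S = (38.70, 0.000). KL is vertical with |KL| = 28.6 and L on the +y side, so L = (0.000, 28.60). The virtual corner opposite K is at (38.70, 28.60). A1 meets SW tangentially, so HW is at right angles to SW and the tangent condition forces HF to be normal to FL, with radius 7.5, so the center H sits 7.5 in from both sides at H = (31.20, 21.10). That places the tangent points at W = (38.70, 21.10) on SW and F = (31.20, 28.60) on FL. Then |KF| = |F − K| = 42.32.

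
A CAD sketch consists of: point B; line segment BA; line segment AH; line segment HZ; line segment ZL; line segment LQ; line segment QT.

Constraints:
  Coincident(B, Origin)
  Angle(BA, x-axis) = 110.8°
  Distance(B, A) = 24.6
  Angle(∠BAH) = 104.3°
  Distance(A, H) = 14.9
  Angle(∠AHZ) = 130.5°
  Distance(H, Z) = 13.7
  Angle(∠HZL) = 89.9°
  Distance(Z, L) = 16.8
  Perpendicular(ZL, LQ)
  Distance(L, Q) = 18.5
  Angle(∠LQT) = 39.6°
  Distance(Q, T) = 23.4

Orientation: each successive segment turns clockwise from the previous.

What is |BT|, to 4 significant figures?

30.81

B is at the origin; BA runs at 110.8° with length 24.6, so A = (-8.736, 23.00). ∠BAH = 104.3° gives AH at 35.10° from the x-axis; with |AH| = 14.9, H = (3.455, 31.56). ∠AHZ = 130.5° gives HZ at -14.40° from the x-axis; with |HZ| = 13.7, Z = (16.72, 28.16). ∠HZL = 89.9° gives ZL at -104.5° from the x-axis; with |ZL| = 16.8, L = (12.52, 11.89). ZL is perpendicular to LQ, so LQ runs at 165.5°; with |LQ| = 18.5, Q = (-5.393, 16.52). ∠LQT = 39.6° gives QT at 25.10° from the x-axis; with |QT| = 23.4, T = (15.80, 26.45). Then |BT| = |T − B| = 30.81.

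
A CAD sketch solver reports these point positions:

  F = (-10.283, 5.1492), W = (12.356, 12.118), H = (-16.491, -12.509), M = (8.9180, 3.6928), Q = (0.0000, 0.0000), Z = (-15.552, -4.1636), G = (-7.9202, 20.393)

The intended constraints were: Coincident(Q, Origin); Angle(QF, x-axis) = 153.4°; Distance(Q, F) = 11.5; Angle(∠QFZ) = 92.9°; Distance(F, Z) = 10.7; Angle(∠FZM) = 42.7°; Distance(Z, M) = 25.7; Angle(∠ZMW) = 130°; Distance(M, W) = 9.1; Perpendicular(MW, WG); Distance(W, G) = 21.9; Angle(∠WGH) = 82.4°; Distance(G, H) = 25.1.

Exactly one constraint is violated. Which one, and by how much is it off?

Distance(G, H) = 25.1 — off by 8.90.

Q = (0.00, 0.00) ✓; QF at 153.4° ✓; |QF| = 11.50 ✓; ∠QFZ = 92.90° ✓; |FZ| = 10.70 ✓; ∠FZM = 42.70° ✓; |ZM| = 25.70 ✓; ∠ZMW = 130.0° ✓; |MW| = 9.100 ✓; ∠(MW, WG) = 90.00° ✓; |WG| = 21.90 ✓; ∠WGH = 82.40° ✓; |GH| = 34.00 ✗.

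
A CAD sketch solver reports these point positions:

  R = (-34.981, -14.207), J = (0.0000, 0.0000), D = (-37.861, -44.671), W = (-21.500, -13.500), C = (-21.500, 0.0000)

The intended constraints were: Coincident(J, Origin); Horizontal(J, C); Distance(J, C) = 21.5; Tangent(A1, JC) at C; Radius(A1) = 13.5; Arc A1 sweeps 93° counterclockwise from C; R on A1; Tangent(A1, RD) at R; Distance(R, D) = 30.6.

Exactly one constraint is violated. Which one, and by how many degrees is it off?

Tangent(A1, RD) at R — off by 8.40°.

J = (0.00, 0.00) ✓; J.y = 0.00, C.y = 0.00 ✓; |JC| = 21.50 ✓; ∠(WC, CJ) = 90.00° ✓; |WC| = 13.50 ✓; bearing(W→R) − bearing(W→C) = 93.00° ✓; |WR| = 13.50 ✓; ∠(WR, RD) = 98.40° ✗; |RD| = 30.60 ✓.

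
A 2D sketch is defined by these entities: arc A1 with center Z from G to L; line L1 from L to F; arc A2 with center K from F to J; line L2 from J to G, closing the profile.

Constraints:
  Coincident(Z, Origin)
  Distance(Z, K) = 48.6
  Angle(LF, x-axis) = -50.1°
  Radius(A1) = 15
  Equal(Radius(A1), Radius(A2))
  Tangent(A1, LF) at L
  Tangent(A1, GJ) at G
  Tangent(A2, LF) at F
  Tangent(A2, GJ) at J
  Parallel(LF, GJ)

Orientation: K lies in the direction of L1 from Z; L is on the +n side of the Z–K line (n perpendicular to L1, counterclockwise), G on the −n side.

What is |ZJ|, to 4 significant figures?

50.86

The slot axis is L1's direction at -50.1°, so u = (cos -50.1°, sin -50.1°) = (0.6414, -0.7672) and n = (−sin -50.1°, cos -50.1°) = (0.7672, 0.6414). Z is at the origin and K lies 48.6 along u from Z, so K = 48.6·u = (31.17, -37.28). Tangency of A1 to both parallel lines with radius 15.0 puts L and G at Z ± 15.0·n: L = (11.51, 9.622), G = (-11.51, -9.622). Equal radii place F and J the same way about K: F = K + 15.0·n = (42.68, -27.66), J = K − 15.0·n = (19.67, -46.91). Then |ZJ| = |J − Z| = 50.86.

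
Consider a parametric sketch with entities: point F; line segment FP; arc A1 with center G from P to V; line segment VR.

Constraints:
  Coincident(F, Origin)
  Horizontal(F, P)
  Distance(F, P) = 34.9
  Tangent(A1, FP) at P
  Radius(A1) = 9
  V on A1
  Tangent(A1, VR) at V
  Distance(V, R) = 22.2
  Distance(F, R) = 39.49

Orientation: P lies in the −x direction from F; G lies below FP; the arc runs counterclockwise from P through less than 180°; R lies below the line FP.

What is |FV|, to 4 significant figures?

43.90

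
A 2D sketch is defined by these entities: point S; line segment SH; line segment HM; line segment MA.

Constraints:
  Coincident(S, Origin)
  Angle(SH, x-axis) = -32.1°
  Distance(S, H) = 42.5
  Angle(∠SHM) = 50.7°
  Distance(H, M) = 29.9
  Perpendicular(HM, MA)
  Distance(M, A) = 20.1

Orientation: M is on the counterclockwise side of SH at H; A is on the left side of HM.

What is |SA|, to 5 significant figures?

13.131

S is at the origin; SH runs at -32.1° with length 42.5, so H = 42.5·(cos -32.1°, sin -32.1°) = (36.003, -22.584). ∠SHM = 50.7°, so HM runs at -32.1° + (180° − 50.7°) = 97.200° from the x-axis; with |HM| = 29.9, M = H + 29.9·(cos 97.200°, sin 97.200°) = (32.255, 7.0798). The perpendicularity gives MA at right angles to HM; with |MA| = 20.1 on the left of HM, A = M + 20.1·(-0.99211, -0.12533) = (12.314, 4.5606). Then |SA| = |A − S| = 13.131.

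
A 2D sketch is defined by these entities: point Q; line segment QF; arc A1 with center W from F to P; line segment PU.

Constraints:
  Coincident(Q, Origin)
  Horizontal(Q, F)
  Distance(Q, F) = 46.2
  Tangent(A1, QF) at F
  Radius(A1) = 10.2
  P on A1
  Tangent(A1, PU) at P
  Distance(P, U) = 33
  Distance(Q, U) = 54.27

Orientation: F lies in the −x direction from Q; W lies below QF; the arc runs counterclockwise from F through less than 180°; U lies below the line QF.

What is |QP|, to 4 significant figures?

56.67

Q is at the origin; QF is horizontal with |QF| = 46.2 and F on the −x side, so F = (-46.20, 0.000). Since A1 is tangent to QF there, WF ⟂ QF, so W = F + (0, -10.2) = (-46.20, -10.20). Since WP ⟂ PU (tangency), |WU| = √(10.2² + 33.0²) = 34.54 regardless of where P sits on A1. So U lies on both circle(Q, 54.27) and circle(W, 34.54); the below-QF intersection is U = (-33.82, -42.44). P is the foot of the tangent from U: P = (-54.22, -16.51).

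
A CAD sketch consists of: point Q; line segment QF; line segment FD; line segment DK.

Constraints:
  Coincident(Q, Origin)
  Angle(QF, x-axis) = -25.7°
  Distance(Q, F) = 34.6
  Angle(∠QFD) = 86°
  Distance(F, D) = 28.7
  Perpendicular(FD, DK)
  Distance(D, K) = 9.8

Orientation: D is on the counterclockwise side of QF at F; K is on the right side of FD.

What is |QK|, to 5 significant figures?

51.525

Q is at the origin; QF runs at -25.7° with length 34.6, so F = 34.6·(cos -25.7°, sin -25.7°) = (31.177, -15.005). ∠QFD = 86.0°, so FD runs at -25.7° + (180° − 86.0°) = 68.300° from the x-axis; with |FD| = 28.7, D = F + 28.7·(cos 68.300°, sin 68.300°) = (41.789, 11.662). The perpendicularity gives DK at right angles to FD; with |DK| = 9.8 on the right of FD, K = D + 9.8·(0.92913, -0.36975) = (50.894, 8.0380). Then |QK| = |K − Q| = 51.525.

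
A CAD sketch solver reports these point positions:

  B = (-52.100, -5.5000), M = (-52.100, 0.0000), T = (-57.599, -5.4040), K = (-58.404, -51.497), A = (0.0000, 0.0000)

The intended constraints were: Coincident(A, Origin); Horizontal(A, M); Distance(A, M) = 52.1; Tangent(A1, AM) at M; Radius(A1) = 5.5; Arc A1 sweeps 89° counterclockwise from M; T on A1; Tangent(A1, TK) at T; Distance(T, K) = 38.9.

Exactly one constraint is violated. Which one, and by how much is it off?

Distance(T, K) = 38.9 — off by 7.20.

A = (0.00, 0.00) ✓; A.y = 0.00, M.y = 0.00 ✓; |AM| = 52.10 ✓; ∠(BM, MA) = 90.00° ✓; |BM| = 5.500 ✓; bearing(B→T) − bearing(B→M) = 89.00° ✓; |BT| = 5.500 ✓; ∠(BT, TK) = 90.00° ✓; |TK| = 46.10 ✗.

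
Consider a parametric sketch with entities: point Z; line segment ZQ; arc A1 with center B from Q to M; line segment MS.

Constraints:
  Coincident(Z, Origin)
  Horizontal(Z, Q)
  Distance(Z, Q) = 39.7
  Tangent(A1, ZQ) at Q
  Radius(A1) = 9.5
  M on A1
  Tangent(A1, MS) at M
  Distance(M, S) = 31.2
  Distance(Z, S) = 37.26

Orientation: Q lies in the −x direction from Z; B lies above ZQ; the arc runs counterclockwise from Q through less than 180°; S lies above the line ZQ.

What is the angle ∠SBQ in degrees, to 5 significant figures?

136.28°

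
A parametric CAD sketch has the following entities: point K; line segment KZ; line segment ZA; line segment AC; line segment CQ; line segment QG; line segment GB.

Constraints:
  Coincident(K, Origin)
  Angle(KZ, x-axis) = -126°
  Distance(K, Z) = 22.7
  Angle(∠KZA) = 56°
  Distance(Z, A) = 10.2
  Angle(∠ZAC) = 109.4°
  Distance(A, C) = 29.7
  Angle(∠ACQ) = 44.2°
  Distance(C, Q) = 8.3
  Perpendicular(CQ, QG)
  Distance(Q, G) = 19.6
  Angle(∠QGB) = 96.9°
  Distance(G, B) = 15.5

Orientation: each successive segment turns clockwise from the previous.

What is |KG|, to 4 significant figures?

14.84

∠ACQ = 44.2° gives CQ at -96.40° from the x-axis; with |CQ| = 8.3, Q = (5.194, 1.823). CQ is perpendicular to QG, so QG runs at 173.6°; with |QG| = 19.6, G = (-14.28, 4.008). Then |KG| = |G − K| = 14.84.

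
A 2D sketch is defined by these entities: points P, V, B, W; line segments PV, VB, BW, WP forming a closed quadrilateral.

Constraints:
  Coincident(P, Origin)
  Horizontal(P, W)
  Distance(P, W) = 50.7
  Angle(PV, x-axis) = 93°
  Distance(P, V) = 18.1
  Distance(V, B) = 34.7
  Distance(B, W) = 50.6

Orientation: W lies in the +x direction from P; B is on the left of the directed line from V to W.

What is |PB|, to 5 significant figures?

48.732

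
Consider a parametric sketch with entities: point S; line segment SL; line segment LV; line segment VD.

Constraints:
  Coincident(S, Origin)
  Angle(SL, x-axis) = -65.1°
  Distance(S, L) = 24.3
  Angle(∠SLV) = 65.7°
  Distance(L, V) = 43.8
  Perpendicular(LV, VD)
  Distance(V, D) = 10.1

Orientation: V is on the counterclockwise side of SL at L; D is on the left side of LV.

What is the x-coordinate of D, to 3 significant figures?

31.2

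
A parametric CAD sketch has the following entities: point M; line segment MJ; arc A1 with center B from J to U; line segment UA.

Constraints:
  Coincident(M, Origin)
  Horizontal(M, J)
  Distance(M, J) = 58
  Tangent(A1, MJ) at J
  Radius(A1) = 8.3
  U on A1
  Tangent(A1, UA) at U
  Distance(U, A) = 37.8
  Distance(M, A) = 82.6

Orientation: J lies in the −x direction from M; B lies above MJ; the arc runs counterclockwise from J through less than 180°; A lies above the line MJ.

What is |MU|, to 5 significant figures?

52.206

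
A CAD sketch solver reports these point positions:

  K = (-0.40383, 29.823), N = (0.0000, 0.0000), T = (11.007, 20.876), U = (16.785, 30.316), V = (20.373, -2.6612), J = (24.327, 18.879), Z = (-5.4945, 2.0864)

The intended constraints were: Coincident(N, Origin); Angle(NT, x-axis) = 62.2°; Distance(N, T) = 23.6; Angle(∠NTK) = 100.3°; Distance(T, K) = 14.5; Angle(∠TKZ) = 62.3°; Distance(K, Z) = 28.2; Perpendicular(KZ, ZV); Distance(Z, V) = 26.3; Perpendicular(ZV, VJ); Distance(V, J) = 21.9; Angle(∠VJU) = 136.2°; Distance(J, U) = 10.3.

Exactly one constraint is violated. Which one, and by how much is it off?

Distance(J, U) = 10.3 — off by 3.40.

N = (0.00, 0.00) ✓; NT at 62.20° ✓; |NT| = 23.60 ✓; ∠NTK = 100.3° ✓; |TK| = 14.50 ✓; ∠TKZ = 62.30° ✓; |KZ| = 28.20 ✓; ∠(KZ, ZV) = 90.00° ✓; |ZV| = 26.30 ✓; ∠(ZV, VJ) = 90.00° ✓; |VJ| = 21.90 ✓; ∠VJU = 136.2° ✓; |JU| = 13.70 ✗.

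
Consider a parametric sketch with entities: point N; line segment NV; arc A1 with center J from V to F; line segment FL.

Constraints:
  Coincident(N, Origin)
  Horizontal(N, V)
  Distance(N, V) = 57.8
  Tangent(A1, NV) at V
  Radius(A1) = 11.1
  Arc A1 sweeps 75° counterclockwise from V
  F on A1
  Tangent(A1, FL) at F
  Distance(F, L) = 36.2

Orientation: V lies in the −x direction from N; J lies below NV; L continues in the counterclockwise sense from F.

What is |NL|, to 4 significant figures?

89.07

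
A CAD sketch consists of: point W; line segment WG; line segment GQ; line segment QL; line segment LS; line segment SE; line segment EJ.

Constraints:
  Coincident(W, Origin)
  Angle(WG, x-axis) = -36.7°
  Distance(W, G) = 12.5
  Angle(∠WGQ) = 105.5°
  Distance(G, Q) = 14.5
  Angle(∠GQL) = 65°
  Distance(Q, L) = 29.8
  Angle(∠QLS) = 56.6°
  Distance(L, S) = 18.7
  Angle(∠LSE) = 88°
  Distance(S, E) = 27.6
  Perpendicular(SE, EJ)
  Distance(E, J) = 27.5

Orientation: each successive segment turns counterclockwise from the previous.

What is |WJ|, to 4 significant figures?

34.32

W is at the origin; WG runs at -36.7° with length 12.5, so G = (10.02, -7.470). ∠WGQ = 105.5° gives GQ at 37.80° from the x-axis; with |GQ| = 14.5, Q = (21.48, 1.417). ∠GQL = 65.0° gives QL at 152.8° from the x-axis; with |QL| = 29.8, L = (-5.025, 15.04). ∠QLS = 56.6° gives LS at -83.80° from the x-axis; with |LS| = 18.7, S = (-3.006, -3.552). ∠LSE = 88.0° gives SE at 8.200° from the x-axis; with |SE| = 27.6, E = (24.31, 0.3843). SE ⟂ EJ, so EJ runs at 98.20°; with |EJ| = 27.5, J = (20.39, 27.60). Then |WJ| = |J − W| = 34.32.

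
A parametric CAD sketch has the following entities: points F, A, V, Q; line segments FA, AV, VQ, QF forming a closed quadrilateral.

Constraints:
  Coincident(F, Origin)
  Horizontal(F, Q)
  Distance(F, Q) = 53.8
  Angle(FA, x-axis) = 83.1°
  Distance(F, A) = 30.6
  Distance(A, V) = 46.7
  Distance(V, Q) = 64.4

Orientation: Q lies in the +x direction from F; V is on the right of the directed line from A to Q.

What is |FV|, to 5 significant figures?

17.103

Checks: |AV| = 46.70 ✓; |VQ| = 64.40 ✓.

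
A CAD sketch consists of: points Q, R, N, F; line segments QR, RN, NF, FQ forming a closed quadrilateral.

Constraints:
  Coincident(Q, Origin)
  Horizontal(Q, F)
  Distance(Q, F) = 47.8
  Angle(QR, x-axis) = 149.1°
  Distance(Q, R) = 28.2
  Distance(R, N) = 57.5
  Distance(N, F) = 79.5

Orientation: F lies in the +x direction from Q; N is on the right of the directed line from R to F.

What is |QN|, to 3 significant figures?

46.9

Checks: |RN| = 57.50 ✓; |NF| = 79.50 ✓.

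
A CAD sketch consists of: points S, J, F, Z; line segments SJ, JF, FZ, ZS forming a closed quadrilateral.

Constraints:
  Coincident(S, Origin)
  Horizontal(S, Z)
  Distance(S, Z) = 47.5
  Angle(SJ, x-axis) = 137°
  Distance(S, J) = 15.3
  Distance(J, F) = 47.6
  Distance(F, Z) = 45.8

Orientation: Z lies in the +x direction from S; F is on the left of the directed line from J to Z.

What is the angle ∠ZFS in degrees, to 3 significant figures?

60.9°

S is at the origin; S and Z share the same y with |SZ| = 47.5 and Z in +x, so Z = (47.5, 0). SJ runs at 137.0° with |SJ| = 15.3, so J = (-11.2, 10.4). F is determined by |JF| = 47.6 and |FZ| = 45.8 together: it lies at the intersection of circle(J, 47.6) and circle(Z, 45.8). With |JZ| = 59.6, the foot of the radical line on JZ is 31.2 from J and the perpendicular offset is √(47.6² − 31.2²) = 35.9. Taking the left-of-JZ solution: F = (25.8, 40.4).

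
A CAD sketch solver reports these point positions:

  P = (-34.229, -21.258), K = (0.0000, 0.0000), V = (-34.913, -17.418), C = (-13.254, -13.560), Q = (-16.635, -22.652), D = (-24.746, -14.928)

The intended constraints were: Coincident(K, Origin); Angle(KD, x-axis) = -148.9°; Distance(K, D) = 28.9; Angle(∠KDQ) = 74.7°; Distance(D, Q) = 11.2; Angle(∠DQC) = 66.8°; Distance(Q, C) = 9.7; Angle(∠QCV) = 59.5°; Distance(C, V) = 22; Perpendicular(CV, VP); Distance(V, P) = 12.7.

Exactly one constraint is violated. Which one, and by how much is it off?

Distance(V, P) = 12.7 — off by 8.80.

K = (0.00, 0.00) ✓; KD at -148.9° ✓; |KD| = 28.90 ✓; ∠KDQ = 74.70° ✓; |DQ| = 11.20 ✓; ∠DQC = 66.80° ✓; |QC| = 9.700 ✓; ∠QCV = 59.50° ✓; |CV| = 22.00 ✓; ∠(CV, VP) = 90.00° ✓; |VP| = 3.900 ✗.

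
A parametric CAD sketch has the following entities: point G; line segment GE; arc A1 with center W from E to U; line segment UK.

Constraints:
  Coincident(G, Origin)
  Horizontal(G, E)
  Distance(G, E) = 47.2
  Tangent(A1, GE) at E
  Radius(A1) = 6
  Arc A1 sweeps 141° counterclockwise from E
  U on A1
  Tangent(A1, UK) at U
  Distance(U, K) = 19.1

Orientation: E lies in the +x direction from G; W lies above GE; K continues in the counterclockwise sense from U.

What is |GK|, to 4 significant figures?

42.66

G is at the origin; GE is horizontal with |GE| = 47.2 and E on the +x side, so E = (47.20, 0.000). The tangent condition forces WE to be normal to GE, so W = E + (0, 6) = (47.20, 6.000). On A1, E sits at bearing -90° from W; a 141° counterclockwise sweep puts U at bearing 51°, so U = W + 6.0·(cos 51°, sin 51°) = (50.98, 10.66). The tangent condition forces WU to be normal to UK, so UK runs along (−sin 51°, cos 51°); with |UK| = 19.1, K = (36.13, 22.68). Then |GK| = |K − G| = 42.66.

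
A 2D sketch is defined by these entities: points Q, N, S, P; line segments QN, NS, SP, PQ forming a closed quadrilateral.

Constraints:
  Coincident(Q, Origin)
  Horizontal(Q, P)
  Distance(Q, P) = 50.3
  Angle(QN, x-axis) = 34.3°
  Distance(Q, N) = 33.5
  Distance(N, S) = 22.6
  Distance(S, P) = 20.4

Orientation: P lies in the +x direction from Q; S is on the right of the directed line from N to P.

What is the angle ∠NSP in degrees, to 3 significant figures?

86.4°

Q is at the origin; QP is horizontal with |QP| = 50.3 and P in +x, so P = (50.3, 0). QN runs at 34.3° with |QN| = 33.5, so N = (27.7, 18.9). S is determined by |NS| = 22.6 and |SP| = 20.4 together: it lies at the intersection of circle(N, 22.6) and circle(P, 20.4). With |NP| = 29.5, the foot of the radical line on NP is 16.3 from N and the perpendicular offset is √(22.6² − 16.3²) = 15.6. Taking the right-of-NP solution: S = (30.2, -3.58).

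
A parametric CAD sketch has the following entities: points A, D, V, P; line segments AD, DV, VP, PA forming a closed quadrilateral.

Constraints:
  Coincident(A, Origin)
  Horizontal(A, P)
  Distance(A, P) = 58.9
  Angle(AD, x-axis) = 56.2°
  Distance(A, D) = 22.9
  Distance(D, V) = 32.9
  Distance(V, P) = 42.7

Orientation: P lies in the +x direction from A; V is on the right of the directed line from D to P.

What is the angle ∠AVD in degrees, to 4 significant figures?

44.07°

Checks: |DV| = 32.90 ✓; |VP| = 42.70 ✓.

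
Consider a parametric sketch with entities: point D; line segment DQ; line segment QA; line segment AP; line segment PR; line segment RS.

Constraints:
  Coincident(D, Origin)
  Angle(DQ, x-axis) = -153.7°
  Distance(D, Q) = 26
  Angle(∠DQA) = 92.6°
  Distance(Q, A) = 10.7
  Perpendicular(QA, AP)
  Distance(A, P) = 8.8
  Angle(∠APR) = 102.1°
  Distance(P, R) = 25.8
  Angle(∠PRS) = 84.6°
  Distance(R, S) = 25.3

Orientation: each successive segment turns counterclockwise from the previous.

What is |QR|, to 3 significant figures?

20.3

D is at the origin; DQ runs at -153.7° with length 26.0, so Q = (-23.3, -11.5). ∠DQA = 92.6° gives QA at -66.3° from the x-axis; with |QA| = 10.7, A = (-19.0, -21.3). QA ⟂ AP, so AP runs at 23.7°; with |AP| = 8.8, P = (-10.9, -17.8). ∠APR = 102.1° gives PR at 102° from the x-axis; with |PR| = 25.8, R = (-16.1, 7.49). Then |QR| = |R − Q| = 20.3.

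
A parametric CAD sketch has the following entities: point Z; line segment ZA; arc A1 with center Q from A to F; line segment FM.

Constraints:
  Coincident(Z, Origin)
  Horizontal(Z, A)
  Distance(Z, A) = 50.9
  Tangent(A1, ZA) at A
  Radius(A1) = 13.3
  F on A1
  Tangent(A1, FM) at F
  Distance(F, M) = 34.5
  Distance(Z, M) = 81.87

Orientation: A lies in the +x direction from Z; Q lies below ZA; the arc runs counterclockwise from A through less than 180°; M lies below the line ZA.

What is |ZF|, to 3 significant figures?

47.9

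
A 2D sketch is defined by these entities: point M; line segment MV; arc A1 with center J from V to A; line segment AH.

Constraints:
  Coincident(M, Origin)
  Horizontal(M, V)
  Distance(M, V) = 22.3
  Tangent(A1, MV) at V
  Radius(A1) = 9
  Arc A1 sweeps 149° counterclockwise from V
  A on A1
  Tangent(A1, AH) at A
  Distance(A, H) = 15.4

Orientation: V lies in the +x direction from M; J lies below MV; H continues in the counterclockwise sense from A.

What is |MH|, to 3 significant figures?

39.5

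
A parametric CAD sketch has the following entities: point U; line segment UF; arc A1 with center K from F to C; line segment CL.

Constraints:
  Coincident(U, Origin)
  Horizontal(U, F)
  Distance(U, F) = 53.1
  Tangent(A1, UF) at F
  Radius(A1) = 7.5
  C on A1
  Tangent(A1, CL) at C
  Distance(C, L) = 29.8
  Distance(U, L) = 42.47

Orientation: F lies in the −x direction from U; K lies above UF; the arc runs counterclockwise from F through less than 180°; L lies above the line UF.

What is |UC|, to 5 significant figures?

46.850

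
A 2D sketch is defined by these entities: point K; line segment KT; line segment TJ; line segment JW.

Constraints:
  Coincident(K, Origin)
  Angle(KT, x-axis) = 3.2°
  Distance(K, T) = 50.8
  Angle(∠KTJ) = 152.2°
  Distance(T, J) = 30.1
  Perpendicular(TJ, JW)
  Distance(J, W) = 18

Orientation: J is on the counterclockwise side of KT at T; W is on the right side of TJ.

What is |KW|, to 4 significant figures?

85.84

K is at the origin; KT runs at 3.2° with length 50.8, so T = 50.8·(cos 3.2°, sin 3.2°) = (50.72, 2.836). ∠KTJ = 152.2°, so TJ runs at 3.2° + (180° − 152.2°) = 31.00° from the x-axis; with |TJ| = 30.1, J = T + 30.1·(cos 31.00°, sin 31.00°) = (76.52, 18.34). The perpendicularity gives JW at right angles to TJ; with |JW| = 18.0 on the right of TJ, W = J + 18.0·(0.5150, -0.8572) = (85.79, 2.909). Then |KW| = |W − K| = 85.84.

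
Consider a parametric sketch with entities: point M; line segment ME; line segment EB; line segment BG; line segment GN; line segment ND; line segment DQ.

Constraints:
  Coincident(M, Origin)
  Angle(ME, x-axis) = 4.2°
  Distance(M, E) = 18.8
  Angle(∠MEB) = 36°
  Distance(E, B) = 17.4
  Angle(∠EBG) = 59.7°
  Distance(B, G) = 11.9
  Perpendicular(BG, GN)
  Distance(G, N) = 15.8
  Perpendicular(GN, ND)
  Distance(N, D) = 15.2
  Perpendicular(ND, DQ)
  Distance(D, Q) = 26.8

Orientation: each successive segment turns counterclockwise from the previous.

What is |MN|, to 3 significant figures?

19.5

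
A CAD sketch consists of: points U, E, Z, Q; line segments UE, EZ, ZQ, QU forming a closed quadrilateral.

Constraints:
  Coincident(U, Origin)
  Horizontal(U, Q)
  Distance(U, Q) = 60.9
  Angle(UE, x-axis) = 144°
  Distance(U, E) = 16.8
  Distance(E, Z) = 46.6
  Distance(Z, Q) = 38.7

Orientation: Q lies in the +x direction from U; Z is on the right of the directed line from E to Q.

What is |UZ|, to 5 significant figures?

29.834

Checks: |EZ| = 46.60 ✓; |ZQ| = 38.70 ✓.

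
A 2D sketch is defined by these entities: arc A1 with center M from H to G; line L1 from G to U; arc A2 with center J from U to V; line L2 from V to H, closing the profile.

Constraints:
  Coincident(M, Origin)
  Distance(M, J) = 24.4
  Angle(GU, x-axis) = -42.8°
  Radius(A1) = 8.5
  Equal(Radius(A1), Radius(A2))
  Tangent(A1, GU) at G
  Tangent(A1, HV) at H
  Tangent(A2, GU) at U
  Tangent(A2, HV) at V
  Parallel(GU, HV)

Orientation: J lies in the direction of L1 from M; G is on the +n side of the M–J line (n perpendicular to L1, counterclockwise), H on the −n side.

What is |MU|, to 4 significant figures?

25.84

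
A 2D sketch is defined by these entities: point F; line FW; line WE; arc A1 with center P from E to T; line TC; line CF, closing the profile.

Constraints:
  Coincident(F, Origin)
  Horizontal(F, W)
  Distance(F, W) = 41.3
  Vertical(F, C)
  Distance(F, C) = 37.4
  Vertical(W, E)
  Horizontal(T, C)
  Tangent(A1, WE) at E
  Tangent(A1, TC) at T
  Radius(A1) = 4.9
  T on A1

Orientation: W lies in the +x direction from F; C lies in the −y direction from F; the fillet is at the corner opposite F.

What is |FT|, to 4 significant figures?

52.19

F is at the origin; F and W share the same y with |FW| = 41.3 and W on the +x side, so W = (41.30, 0.000). F and C share the same x with |FC| = 37.4 and C on the −y side, so C = (0.000, -37.40). The virtual corner opposite F is at (41.30, -37.40). A1 meets WE tangentially, so PE is at right angles to WE and tangency of A1 to TC means the radius PT is perpendicular to TC, with radius 4.9, so the center P sits 4.9 in from both sides at P = (36.40, -32.50). That places the tangent points at E = (41.30, -32.50) on WE and T = (36.40, -37.40) on TC. Then |FT| = |T − F| = 52.19.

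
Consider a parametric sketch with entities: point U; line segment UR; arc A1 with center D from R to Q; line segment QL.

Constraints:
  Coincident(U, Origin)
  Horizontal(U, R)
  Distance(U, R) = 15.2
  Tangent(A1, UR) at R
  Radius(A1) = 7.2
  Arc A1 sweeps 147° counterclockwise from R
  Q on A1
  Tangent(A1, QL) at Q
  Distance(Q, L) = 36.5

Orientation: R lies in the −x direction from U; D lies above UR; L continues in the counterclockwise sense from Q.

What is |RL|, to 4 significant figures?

42.53

On A1, R sits at bearing -90° from D; a 147° counterclockwise sweep puts Q at bearing 57°, so Q = D + 7.2·(cos 57°, sin 57°) = (-11.28, 13.24). A1 meets QL tangentially, so DQ is at right angles to QL, so QL runs along (−sin 57°, cos 57°); with |QL| = 36.5, L = (-41.89, 33.12). Then |RL| = |L − R| = 42.53.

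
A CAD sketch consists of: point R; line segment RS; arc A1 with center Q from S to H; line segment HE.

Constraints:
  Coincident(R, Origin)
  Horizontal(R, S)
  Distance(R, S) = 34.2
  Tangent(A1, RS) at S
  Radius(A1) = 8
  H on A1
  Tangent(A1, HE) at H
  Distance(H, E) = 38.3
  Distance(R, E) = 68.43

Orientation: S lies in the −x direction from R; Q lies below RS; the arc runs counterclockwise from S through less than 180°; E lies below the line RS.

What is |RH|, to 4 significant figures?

42.09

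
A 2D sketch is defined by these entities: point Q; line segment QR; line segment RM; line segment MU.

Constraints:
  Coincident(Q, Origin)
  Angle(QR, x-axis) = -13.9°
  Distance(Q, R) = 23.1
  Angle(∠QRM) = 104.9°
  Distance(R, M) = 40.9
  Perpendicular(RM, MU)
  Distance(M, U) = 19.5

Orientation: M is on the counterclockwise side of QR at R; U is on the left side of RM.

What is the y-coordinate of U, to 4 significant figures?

39.69

Q is at the origin; QR runs at -13.9° with length 23.1, so R = 23.1·(cos -13.9°, sin -13.9°) = (22.42, -5.549). ∠QRM = 104.9°, so RM runs at -13.9° + (180° − 104.9°) = 61.20° from the x-axis; with |RM| = 40.9, M = R + 40.9·(cos 61.20°, sin 61.20°) = (42.13, 30.29). The perpendicularity gives MU at right angles to RM; with |MU| = 19.5 on the left of RM, U = M + 19.5·(-0.8763, 0.4818) = (25.04, 39.69). So U.y = 39.69.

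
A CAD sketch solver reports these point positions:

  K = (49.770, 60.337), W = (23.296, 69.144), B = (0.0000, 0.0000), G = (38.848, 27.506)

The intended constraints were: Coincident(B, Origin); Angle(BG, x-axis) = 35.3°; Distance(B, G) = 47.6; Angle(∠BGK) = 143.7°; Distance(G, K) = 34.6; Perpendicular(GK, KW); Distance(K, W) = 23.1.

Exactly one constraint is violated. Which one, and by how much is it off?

Distance(K, W) = 23.1 — off by 4.80.

B = (0.00, 0.00) ✓; BG at 35.30° ✓; |BG| = 47.60 ✓; ∠BGK = 143.7° ✓; |GK| = 34.60 ✓; ∠(GK, KW) = 90.00° ✓; |KW| = 27.90 ✗.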